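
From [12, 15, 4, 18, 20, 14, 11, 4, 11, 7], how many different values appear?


List all unique values:
Distinct values: [4, 7, 11, 12, 14, 15, 18, 20]
Count = 8
Final answer: 8


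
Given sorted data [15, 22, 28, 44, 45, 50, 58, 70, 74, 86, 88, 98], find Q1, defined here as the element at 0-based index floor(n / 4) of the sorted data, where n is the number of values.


The list has n = 12 elements.
Q1 index = floor(12 / 4) = floor(3) = 3
Counting from index 0 in the sorted data, the element at index 3 is 44.
Final answer: 44


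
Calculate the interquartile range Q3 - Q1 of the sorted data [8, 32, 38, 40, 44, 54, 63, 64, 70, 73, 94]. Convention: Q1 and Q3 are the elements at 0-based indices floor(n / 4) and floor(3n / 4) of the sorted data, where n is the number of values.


The data has n = 11 elements.
Q1 index = floor(11 / 4) = floor(2.75) = 2; Q3 index = floor(3 * 11 / 4) = floor(8.25) = 8
Q1 = element at index 2 = 38
Q3 = element at index 8 = 70
IQR = 70 - 38 = 32
Final answer: 32


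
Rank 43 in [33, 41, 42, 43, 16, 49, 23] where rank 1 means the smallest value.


Sort ascending: [16, 23, 33, 41, 42, 43, 49]
Find 43 in the sorted list.
43 is at position 6 (1-indexed).
Final answer: 6


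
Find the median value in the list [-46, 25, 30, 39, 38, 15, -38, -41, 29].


First, sort the list: [-46, -41, -38, 15, 25, 29, 30, 38, 39]
The list has 9 elements (odd count).
The middle index is 4 (0-based), and the element there is 25.
Final answer: 25


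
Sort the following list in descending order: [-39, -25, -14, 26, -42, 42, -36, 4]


Original list: [-39, -25, -14, 26, -42, 42, -36, 4]
Repeatedly take the largest remaining element:
  Remaining [-39, -25, -14, 26, -42, 42, -36, 4] -> largest is 42
  Remaining [-39, -25, -14, 26, -42, -36, 4] -> largest is 26
  Remaining [-39, -25, -14, -42, -36, 4] -> largest is 4
  Remaining [-39, -25, -14, -42, -36] -> largest is -14
  Remaining [-39, -25, -42, -36] -> largest is -25
  Remaining [-39, -42, -36] -> largest is -36
  Remaining [-39, -42] -> largest is -39
  Remaining [-42] -> largest is -42
Collecting the picks in order gives the descending list.
Final answer: [42, 26, 4, -14, -25, -36, -39, -42]


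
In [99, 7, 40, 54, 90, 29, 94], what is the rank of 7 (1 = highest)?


Sort descending: [99, 94, 90, 54, 40, 29, 7]
Find 7 in the sorted list.
7 is at position 7.
Final answer: 7


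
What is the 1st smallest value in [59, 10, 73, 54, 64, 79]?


Sort ascending: [10, 54, 59, 64, 73, 79]
The 1st element (1-indexed) is at index 0.
Value = 10
Final answer: 10


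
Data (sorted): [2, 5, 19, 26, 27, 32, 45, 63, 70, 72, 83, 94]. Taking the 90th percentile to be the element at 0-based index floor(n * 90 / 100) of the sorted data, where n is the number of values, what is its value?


The dataset has n = 12 elements.
Index = floor(12 * 90 / 100) = floor(1080 / 100) = floor(10.8) = 10
Counting from index 0 in the sorted data, the element at index 10 is 83.
Final answer: 83


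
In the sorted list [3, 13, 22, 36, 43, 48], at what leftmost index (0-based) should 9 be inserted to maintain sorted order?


List is sorted: [3, 13, 22, 36, 43, 48]
We need the leftmost position where 9 can be inserted, i.e. the first index whose element is >= 9 (or the end of the list if none is).
Binary search with low=0, high=6 (0-based indices):
  low=0, high=6, mid=3: a[3]=36 >= 9, so high = 3
  low=0, high=3, mid=1: a[1]=13 >= 9, so high = 1
  low=0, high=1, mid=0: a[0]=3 < 9, so low = 1
Now low = high = 1, so the insertion index is 1.
Final answer: 1


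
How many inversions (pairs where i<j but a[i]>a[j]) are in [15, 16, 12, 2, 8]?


For each element, count the later elements that are smaller than it:
  15 (index 0): smaller elements after it = [12, 2, 8] -> 3
  16 (index 1): smaller elements after it = [12, 2, 8] -> 3
  12 (index 2): smaller elements after it = [2, 8] -> 2
  2 (index 3): smaller elements after it = [] -> 0
Total inversions = 3 + 3 + 2 + 0 = 8
Final answer: 8


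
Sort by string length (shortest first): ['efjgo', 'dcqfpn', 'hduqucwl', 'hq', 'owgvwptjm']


Compute lengths:
  'efjgo' has length 5
  'dcqfpn' has length 6
  'hduqucwl' has length 8
  'hq' has length 2
  'owgvwptjm' has length 9
Lengths in increasing order: 2 < 5 < 6 < 8 < 9
Listing the words in that order gives the answer.
Final answer: ['hq', 'efjgo', 'dcqfpn', 'hduqucwl', 'owgvwptjm']


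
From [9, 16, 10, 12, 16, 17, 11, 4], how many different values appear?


List all unique values:
Distinct values: [4, 9, 10, 11, 12, 16, 17]
Count = 7
Final answer: 7


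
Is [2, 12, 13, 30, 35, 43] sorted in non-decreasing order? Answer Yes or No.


Check consecutive pairs:
  2 <= 12? True
  12 <= 13? True
  13 <= 30? True
  30 <= 35? True
  35 <= 43? True
Every consecutive pair is in order, so the list is non-decreasing.
Final answer: Yes


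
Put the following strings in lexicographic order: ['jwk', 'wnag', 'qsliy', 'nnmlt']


Compare strings character by character (the first differing letter decides):
  'jwk' < 'nnmlt' since 'j' < 'n' at position 1
  'nnmlt' < 'qsliy' since 'n' < 'q' at position 1
  'qsliy' < 'wnag' since 'q' < 'w' at position 1
Chaining these comparisons gives the alphabetical order.
Final answer: ['jwk', 'nnmlt', 'qsliy', 'wnag']


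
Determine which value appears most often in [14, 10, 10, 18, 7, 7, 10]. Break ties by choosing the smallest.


Count the frequency of each value:
  7 appears 2 time(s)
  10 appears 3 time(s)
  14 appears 1 time(s)
  18 appears 1 time(s)
Maximum frequency is 3.
Only 10 reaches that frequency, so it is the mode.
Final answer: 10


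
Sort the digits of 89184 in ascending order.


The number 89184 has digits: 8, 9, 1, 8, 4
Sorted: 1, 4, 8, 8, 9
Joining the sorted digits gives the result.
Final answer: 14889


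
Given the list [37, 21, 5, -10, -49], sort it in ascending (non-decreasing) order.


Original list: [37, 21, 5, -10, -49]
Repeatedly take the smallest remaining element:
  Remaining [37, 21, 5, -10, -49] -> smallest is -49
  Remaining [37, 21, 5, -10] -> smallest is -10
  Remaining [37, 21, 5] -> smallest is 5
  Remaining [37, 21] -> smallest is 21
  Remaining [37] -> smallest is 37
Collecting the picks in order gives the sorted list.
Final answer: [-49, -10, 5, 21, 37]


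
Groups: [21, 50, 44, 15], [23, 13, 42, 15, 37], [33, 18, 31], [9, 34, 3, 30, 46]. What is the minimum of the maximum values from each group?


Find max of each group:
  Group 1: [21, 50, 44, 15] -> max = 50
  Group 2: [23, 13, 42, 15, 37] -> max = 42
  Group 3: [33, 18, 31] -> max = 33
  Group 4: [9, 34, 3, 30, 46] -> max = 46
Maxes: [50, 42, 33, 46]
Minimum of maxes = 33
Final answer: 33


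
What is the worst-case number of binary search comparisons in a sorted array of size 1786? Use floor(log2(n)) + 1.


Binary search halves the search space each step.
Maximum comparisons = floor(log2(1786)) + 1
log2(1786) = 10.8025
floor(log2(1786)) = 10, so 10 + 1 = 11
Final answer: 11


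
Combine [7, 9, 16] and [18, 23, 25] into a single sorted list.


List A: [7, 9, 16]
List B: [18, 23, 25]
Repeatedly compare the front elements and take the smaller:
  7 vs 18 -> take 7
  9 vs 18 -> take 9
  16 vs 18 -> take 16
  A is exhausted; append the rest of B: [18, 23, 25]
Final answer: [7, 9, 16, 18, 23, 25]


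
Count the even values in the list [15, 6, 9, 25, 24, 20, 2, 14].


Check each element:
  15 is odd
  6 is even
  9 is odd
  25 is odd
  24 is even
  20 is even
  2 is even
  14 is even
Evens: [6, 24, 20, 2, 14]
Count of evens = 5
Final answer: 5


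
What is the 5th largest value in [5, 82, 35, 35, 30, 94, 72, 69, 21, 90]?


Sort descending: [94, 90, 82, 72, 69, 35, 35, 30, 21, 5]
The 5th element (1-indexed) is at index 4.
Value = 69
Final answer: 69


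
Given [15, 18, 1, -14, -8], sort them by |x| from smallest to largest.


Compute absolute values:
  |15| = 15
  |18| = 18
  |1| = 1
  |-14| = 14
  |-8| = 8
Absolute values in increasing order: 1 < 8 < 14 < 15 < 18
Listing the original numbers in that order gives the answer.
Final answer: [1, -8, -14, 15, 18]


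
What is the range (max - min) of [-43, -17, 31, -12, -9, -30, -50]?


Maximum value: 31
Minimum value: -50
Range = 31 - (-50) = 81
Final answer: 81


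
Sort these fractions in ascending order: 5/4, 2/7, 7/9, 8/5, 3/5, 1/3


Convert to decimal for comparison:
  5/4 = 1.25
  2/7 = 0.2857
  7/9 = 0.7778
  8/5 = 1.6
  3/5 = 0.6
  1/3 = 0.3333
Decimals in increasing order: 0.2857 < 0.3333 < 0.6 < 0.7778 < 1.25 < 1.6
Writing each back as its fraction gives the sorted order.
Final answer: 2/7, 1/3, 3/5, 7/9, 5/4, 8/5


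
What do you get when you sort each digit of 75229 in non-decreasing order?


The number 75229 has digits: 7, 5, 2, 2, 9
Sorted: 2, 2, 5, 7, 9
Joining the sorted digits gives the result.
Final answer: 22579


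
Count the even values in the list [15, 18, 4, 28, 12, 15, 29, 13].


Check each element:
  15 is odd
  18 is even
  4 is even
  28 is even
  12 is even
  15 is odd
  29 is odd
  13 is odd
Evens: [18, 4, 28, 12]
Count of evens = 4
Final answer: 4


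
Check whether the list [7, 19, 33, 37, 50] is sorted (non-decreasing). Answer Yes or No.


Check consecutive pairs:
  7 <= 19? True
  19 <= 33? True
  33 <= 37? True
  37 <= 50? True
Every consecutive pair is in order, so the list is non-decreasing.
Final answer: Yes


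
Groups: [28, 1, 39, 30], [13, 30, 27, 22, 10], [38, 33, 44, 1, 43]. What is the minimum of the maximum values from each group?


Find max of each group:
  Group 1: [28, 1, 39, 30] -> max = 39
  Group 2: [13, 30, 27, 22, 10] -> max = 30
  Group 3: [38, 33, 44, 1, 43] -> max = 44
Maxes: [39, 30, 44]
Minimum of maxes = 30
Final answer: 30


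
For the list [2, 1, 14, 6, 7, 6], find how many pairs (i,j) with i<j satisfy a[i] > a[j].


For each element, count the later elements that are smaller than it:
  2 (index 0): smaller elements after it = [1] -> 1
  1 (index 1): smaller elements after it = [] -> 0
  14 (index 2): smaller elements after it = [6, 7, 6] -> 3
  6 (index 3): smaller elements after it = [] -> 0
  7 (index 4): smaller elements after it = [6] -> 1
Total inversions = 1 + 0 + 3 + 0 + 1 = 5
Final answer: 5


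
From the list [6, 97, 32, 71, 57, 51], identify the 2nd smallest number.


Sort ascending: [6, 32, 51, 57, 71, 97]
The 2nd element (1-indexed) is at index 1.
Value = 32
Final answer: 32


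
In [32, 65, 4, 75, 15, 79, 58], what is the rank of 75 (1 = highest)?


Sort descending: [79, 75, 65, 58, 32, 15, 4]
Find 75 in the sorted list.
75 is at position 2.
Final answer: 2


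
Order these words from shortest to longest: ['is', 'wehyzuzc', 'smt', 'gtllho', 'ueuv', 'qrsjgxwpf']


Compute lengths:
  'is' has length 2
  'wehyzuzc' has length 8
  'smt' has length 3
  'gtllho' has length 6
  'ueuv' has length 4
  'qrsjgxwpf' has length 9
Lengths in increasing order: 2 < 3 < 4 < 6 < 8 < 9
Listing the words in that order gives the answer.
Final answer: ['is', 'smt', 'ueuv', 'gtllho', 'wehyzuzc', 'qrsjgxwpf']


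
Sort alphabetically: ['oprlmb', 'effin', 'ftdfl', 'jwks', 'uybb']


Compare strings character by character (the first differing letter decides):
  'effin' < 'ftdfl' since 'e' < 'f' at position 1
  'ftdfl' < 'jwks' since 'f' < 'j' at position 1
  'jwks' < 'oprlmb' since 'j' < 'o' at position 1
  'oprlmb' < 'uybb' since 'o' < 'u' at position 1
Chaining these comparisons gives the alphabetical order.
Final answer: ['effin', 'ftdfl', 'jwks', 'oprlmb', 'uybb']


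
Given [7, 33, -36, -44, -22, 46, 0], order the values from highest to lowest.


Original list: [7, 33, -36, -44, -22, 46, 0]
Repeatedly take the largest remaining element:
  Remaining [7, 33, -36, -44, -22, 46, 0] -> largest is 46
  Remaining [7, 33, -36, -44, -22, 0] -> largest is 33
  Remaining [7, -36, -44, -22, 0] -> largest is 7
  Remaining [-36, -44, -22, 0] -> largest is 0
  Remaining [-36, -44, -22] -> largest is -22
  Remaining [-36, -44] -> largest is -36
  Remaining [-44] -> largest is -44
Collecting the picks in order gives the descending list.
Final answer: [46, 33, 7, 0, -22, -36, -44]


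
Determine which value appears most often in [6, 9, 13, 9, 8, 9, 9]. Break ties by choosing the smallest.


Count the frequency of each value:
  6 appears 1 time(s)
  8 appears 1 time(s)
  9 appears 4 time(s)
  13 appears 1 time(s)
Maximum frequency is 4.
Only 9 reaches that frequency, so it is the mode.
Final answer: 9


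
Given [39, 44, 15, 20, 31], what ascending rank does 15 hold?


Sort ascending: [15, 20, 31, 39, 44]
Find 15 in the sorted list.
15 is at position 1 (1-indexed).
Final answer: 1


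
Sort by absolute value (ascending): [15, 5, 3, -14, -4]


Compute absolute values:
  |15| = 15
  |5| = 5
  |3| = 3
  |-14| = 14
  |-4| = 4
Absolute values in increasing order: 3 < 4 < 5 < 14 < 15
Listing the original numbers in that order gives the answer.
Final answer: [3, -4, 5, -14, 15]


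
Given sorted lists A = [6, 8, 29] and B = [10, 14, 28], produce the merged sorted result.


List A: [6, 8, 29]
List B: [10, 14, 28]
Repeatedly compare the front elements and take the smaller:
  6 vs 10 -> take 6
  8 vs 10 -> take 8
  29 vs 10 -> take 10
  29 vs 14 -> take 14
  29 vs 28 -> take 28
  B is exhausted; append the rest of A: [29]
Final answer: [6, 8, 10, 14, 28, 29]


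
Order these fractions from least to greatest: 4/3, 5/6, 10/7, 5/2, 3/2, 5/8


Convert to decimal for comparison:
  4/3 = 1.3333
  5/6 = 0.8333
  10/7 = 1.4286
  5/2 = 2.5
  3/2 = 1.5
  5/8 = 0.625
Decimals in increasing order: 0.625 < 0.8333 < 1.3333 < 1.4286 < 1.5 < 2.5
Writing each back as its fraction gives the sorted order.
Final answer: 5/8, 5/6, 4/3, 10/7, 3/2, 5/2


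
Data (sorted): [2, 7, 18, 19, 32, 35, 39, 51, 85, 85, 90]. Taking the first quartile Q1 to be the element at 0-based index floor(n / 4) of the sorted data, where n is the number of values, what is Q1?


The list has n = 11 elements.
Q1 index = floor(11 / 4) = floor(2.75) = 2
Counting from index 0 in the sorted data, the element at index 2 is 18.
Final answer: 18


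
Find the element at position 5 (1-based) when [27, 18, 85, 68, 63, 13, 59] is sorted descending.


Sort descending: [85, 68, 63, 59, 27, 18, 13]
The 5th element (1-indexed) is at index 4.
Value = 27
Final answer: 27


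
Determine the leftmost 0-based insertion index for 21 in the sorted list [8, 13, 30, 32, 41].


List is sorted: [8, 13, 30, 32, 41]
We need the leftmost position where 21 can be inserted, i.e. the first index whose element is >= 21 (or the end of the list if none is).
Binary search with low=0, high=5 (0-based indices):
  low=0, high=5, mid=2: a[2]=30 >= 21, so high = 2
  low=0, high=2, mid=1: a[1]=13 < 21, so low = 2
Now low = high = 2, so the insertion index is 2.
Final answer: 2


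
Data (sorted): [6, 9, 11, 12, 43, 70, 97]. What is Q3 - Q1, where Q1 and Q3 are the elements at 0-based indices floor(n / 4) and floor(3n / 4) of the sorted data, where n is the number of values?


The data has n = 7 elements.
Q1 index = floor(7 / 4) = floor(1.75) = 1; Q3 index = floor(3 * 7 / 4) = floor(5.25) = 5
Q1 = element at index 1 = 9
Q3 = element at index 5 = 70
IQR = 70 - 9 = 61
Final answer: 61


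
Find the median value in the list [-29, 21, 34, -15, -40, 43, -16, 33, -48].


First, sort the list: [-48, -40, -29, -16, -15, 21, 33, 34, 43]
The list has 9 elements (odd count).
The middle index is 4 (0-based), and the element there is -15.
Final answer: -15


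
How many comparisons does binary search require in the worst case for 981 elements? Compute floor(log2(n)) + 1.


Binary search halves the search space each step.
Maximum comparisons = floor(log2(981)) + 1
log2(981) = 9.9381
floor(log2(981)) = 9, so 9 + 1 = 10
Final answer: 10


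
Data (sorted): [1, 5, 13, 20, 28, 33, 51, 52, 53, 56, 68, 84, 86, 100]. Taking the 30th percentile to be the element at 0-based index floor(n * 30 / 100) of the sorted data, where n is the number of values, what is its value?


The dataset has n = 14 elements.
Index = floor(14 * 30 / 100) = floor(420 / 100) = floor(4.2) = 4
Counting from index 0 in the sorted data, the element at index 4 is 28.
Final answer: 28


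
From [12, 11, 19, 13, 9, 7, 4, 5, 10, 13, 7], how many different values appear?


List all unique values:
Distinct values: [4, 5, 7, 9, 10, 11, 12, 13, 19]
Count = 9
Final answer: 9


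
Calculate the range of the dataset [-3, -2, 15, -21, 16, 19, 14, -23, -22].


Maximum value: 19
Minimum value: -23
Range = 19 - (-23) = 42
Final answer: 42


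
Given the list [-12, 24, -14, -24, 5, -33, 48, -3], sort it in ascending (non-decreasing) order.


Original list: [-12, 24, -14, -24, 5, -33, 48, -3]
Repeatedly take the smallest remaining element:
  Remaining [-12, 24, -14, -24, 5, -33, 48, -3] -> smallest is -33
  Remaining [-12, 24, -14, -24, 5, 48, -3] -> smallest is -24
  Remaining [-12, 24, -14, 5, 48, -3] -> smallest is -14
  Remaining [-12, 24, 5, 48, -3] -> smallest is -12
  Remaining [24, 5, 48, -3] -> smallest is -3
  Remaining [24, 5, 48] -> smallest is 5
  Remaining [24, 48] -> smallest is 24
  Remaining [48] -> smallest is 48
Collecting the picks in order gives the sorted list.
Final answer: [-33, -24, -14, -12, -3, 5, 24, 48]


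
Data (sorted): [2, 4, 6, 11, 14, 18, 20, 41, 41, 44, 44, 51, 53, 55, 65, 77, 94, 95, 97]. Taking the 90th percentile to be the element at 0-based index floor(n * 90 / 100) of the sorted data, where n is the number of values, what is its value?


The dataset has n = 19 elements.
Index = floor(19 * 90 / 100) = floor(1710 / 100) = floor(17.1) = 17
Counting from index 0 in the sorted data, the element at index 17 is 95.
Final answer: 95


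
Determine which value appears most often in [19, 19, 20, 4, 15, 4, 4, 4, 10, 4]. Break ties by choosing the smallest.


Count the frequency of each value:
  4 appears 5 time(s)
  10 appears 1 time(s)
  15 appears 1 time(s)
  19 appears 2 time(s)
  20 appears 1 time(s)
Maximum frequency is 5.
Only 4 reaches that frequency, so it is the mode.
Final answer: 4


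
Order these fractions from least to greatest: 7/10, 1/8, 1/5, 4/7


Convert to decimal for comparison:
  7/10 = 0.7
  1/8 = 0.125
  1/5 = 0.2
  4/7 = 0.5714
Decimals in increasing order: 0.125 < 0.2 < 0.5714 < 0.7
Writing each back as its fraction gives the sorted order.
Final answer: 1/8, 1/5, 4/7, 7/10


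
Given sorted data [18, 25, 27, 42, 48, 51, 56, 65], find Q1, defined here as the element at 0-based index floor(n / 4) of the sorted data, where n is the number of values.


The list has n = 8 elements.
Q1 index = floor(8 / 4) = floor(2) = 2
Counting from index 0 in the sorted data, the element at index 2 is 27.
Final answer: 27


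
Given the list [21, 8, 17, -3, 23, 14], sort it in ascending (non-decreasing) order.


Original list: [21, 8, 17, -3, 23, 14]
Repeatedly take the smallest remaining element:
  Remaining [21, 8, 17, -3, 23, 14] -> smallest is -3
  Remaining [21, 8, 17, 23, 14] -> smallest is 8
  Remaining [21, 17, 23, 14] -> smallest is 14
  Remaining [21, 17, 23] -> smallest is 17
  Remaining [21, 23] -> smallest is 21
  Remaining [23] -> smallest is 23
Collecting the picks in order gives the sorted list.
Final answer: [-3, 8, 14, 17, 21, 23]


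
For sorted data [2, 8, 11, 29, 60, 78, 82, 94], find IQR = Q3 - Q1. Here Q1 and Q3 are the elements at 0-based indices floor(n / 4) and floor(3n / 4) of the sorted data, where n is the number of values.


The data has n = 8 elements.
Q1 index = floor(8 / 4) = floor(2) = 2; Q3 index = floor(3 * 8 / 4) = floor(6) = 6
Q1 = element at index 2 = 11
Q3 = element at index 6 = 82
IQR = 82 - 11 = 71
Final answer: 71


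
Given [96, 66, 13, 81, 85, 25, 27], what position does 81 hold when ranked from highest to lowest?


Sort descending: [96, 85, 81, 66, 27, 25, 13]
Find 81 in the sorted list.
81 is at position 3.
Final answer: 3


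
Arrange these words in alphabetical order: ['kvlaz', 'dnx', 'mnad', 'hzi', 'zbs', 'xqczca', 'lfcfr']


Compare strings character by character (the first differing letter decides):
  'dnx' < 'hzi' since 'd' < 'h' at position 1
  'hzi' < 'kvlaz' since 'h' < 'k' at position 1
  'kvlaz' < 'lfcfr' since 'k' < 'l' at position 1
  'lfcfr' < 'mnad' since 'l' < 'm' at position 1
  'mnad' < 'xqczca' since 'm' < 'x' at position 1
  'xqczca' < 'zbs' since 'x' < 'z' at position 1
Chaining these comparisons gives the alphabetical order.
Final answer: ['dnx', 'hzi', 'kvlaz', 'lfcfr', 'mnad', 'xqczca', 'zbs']


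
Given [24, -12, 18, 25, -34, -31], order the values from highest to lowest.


Original list: [24, -12, 18, 25, -34, -31]
Repeatedly take the largest remaining element:
  Remaining [24, -12, 18, 25, -34, -31] -> largest is 25
  Remaining [24, -12, 18, -34, -31] -> largest is 24
  Remaining [-12, 18, -34, -31] -> largest is 18
  Remaining [-12, -34, -31] -> largest is -12
  Remaining [-34, -31] -> largest is -31
  Remaining [-34] -> largest is -34
Collecting the picks in order gives the descending list.
Final answer: [25, 24, 18, -12, -31, -34]


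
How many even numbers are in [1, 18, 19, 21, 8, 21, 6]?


Check each element:
  1 is odd
  18 is even
  19 is odd
  21 is odd
  8 is even
  21 is odd
  6 is even
Evens: [18, 8, 6]
Count of evens = 3
Final answer: 3


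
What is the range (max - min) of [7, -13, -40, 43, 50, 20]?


Maximum value: 50
Minimum value: -40
Range = 50 - (-40) = 90
Final answer: 90


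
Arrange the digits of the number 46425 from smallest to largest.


The number 46425 has digits: 4, 6, 4, 2, 5
Sorted: 2, 4, 4, 5, 6
Joining the sorted digits gives the result.
Final answer: 24456


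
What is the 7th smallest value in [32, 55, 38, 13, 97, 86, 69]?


Sort ascending: [13, 32, 38, 55, 69, 86, 97]
The 7th element (1-indexed) is at index 6.
Value = 97
Final answer: 97


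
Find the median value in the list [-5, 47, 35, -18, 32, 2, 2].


First, sort the list: [-18, -5, 2, 2, 32, 35, 47]
The list has 7 elements (odd count).
The middle index is 3 (0-based), and the element there is 2.
Final answer: 2


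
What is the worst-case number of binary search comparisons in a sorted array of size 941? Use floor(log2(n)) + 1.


Binary search halves the search space each step.
Maximum comparisons = floor(log2(941)) + 1
log2(941) = 9.8781
floor(log2(941)) = 9, so 9 + 1 = 10
Final answer: 10


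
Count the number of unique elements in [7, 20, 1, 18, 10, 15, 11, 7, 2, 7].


List all unique values:
Distinct values: [1, 2, 7, 10, 11, 15, 18, 20]
Count = 8
Final answer: 8


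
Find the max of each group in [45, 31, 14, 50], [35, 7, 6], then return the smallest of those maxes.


Find max of each group:
  Group 1: [45, 31, 14, 50] -> max = 50
  Group 2: [35, 7, 6] -> max = 35
Maxes: [50, 35]
Minimum of maxes = 35
Final answer: 35


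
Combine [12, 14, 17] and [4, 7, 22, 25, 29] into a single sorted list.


List A: [12, 14, 17]
List B: [4, 7, 22, 25, 29]
Repeatedly compare the front elements and take the smaller:
  12 vs 4 -> take 4
  12 vs 7 -> take 7
  12 vs 22 -> take 12
  14 vs 22 -> take 14
  17 vs 22 -> take 17
  A is exhausted; append the rest of B: [22, 25, 29]
Final answer: [4, 7, 12, 14, 17, 22, 25, 29]


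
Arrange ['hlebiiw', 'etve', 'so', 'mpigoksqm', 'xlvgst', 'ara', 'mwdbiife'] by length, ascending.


Compute lengths:
  'hlebiiw' has length 7
  'etve' has length 4
  'so' has length 2
  'mpigoksqm' has length 9
  'xlvgst' has length 6
  'ara' has length 3
  'mwdbiife' has length 8
Lengths in increasing order: 2 < 3 < 4 < 6 < 7 < 8 < 9
Listing the words in that order gives the answer.
Final answer: ['so', 'ara', 'etve', 'xlvgst', 'hlebiiw', 'mwdbiife', 'mpigoksqm']


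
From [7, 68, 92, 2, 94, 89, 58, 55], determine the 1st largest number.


Sort descending: [94, 92, 89, 68, 58, 55, 7, 2]
The 1st element (1-indexed) is at index 0.
Value = 94
Final answer: 94


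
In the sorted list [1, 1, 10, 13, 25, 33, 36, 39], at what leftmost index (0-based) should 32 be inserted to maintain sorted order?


List is sorted: [1, 1, 10, 13, 25, 33, 36, 39]
We need the leftmost position where 32 can be inserted, i.e. the first index whose element is >= 32 (or the end of the list if none is).
Binary search with low=0, high=8 (0-based indices):
  low=0, high=8, mid=4: a[4]=25 < 32, so low = 5
  low=5, high=8, mid=6: a[6]=36 >= 32, so high = 6
  low=5, high=6, mid=5: a[5]=33 >= 32, so high = 5
Now low = high = 5, so the insertion index is 5.
Final answer: 5


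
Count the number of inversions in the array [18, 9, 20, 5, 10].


For each element, count the later elements that are smaller than it:
  18 (index 0): smaller elements after it = [9, 5, 10] -> 3
  9 (index 1): smaller elements after it = [5] -> 1
  20 (index 2): smaller elements after it = [5, 10] -> 2
  5 (index 3): smaller elements after it = [] -> 0
Total inversions = 3 + 1 + 2 + 0 = 6
Final answer: 6


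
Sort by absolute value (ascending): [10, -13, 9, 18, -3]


Compute absolute values:
  |10| = 10
  |-13| = 13
  |9| = 9
  |18| = 18
  |-3| = 3
Absolute values in increasing order: 3 < 9 < 10 < 13 < 18
Listing the original numbers in that order gives the answer.
Final answer: [-3, 9, 10, -13, 18]


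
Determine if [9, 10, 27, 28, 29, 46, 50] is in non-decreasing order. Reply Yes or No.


Check consecutive pairs:
  9 <= 10? True
  10 <= 27? True
  27 <= 28? True
  28 <= 29? True
  29 <= 46? True
  46 <= 50? True
Every consecutive pair is in order, so the list is non-decreasing.
Final answer: Yes


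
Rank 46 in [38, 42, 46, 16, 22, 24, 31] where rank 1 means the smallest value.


Sort ascending: [16, 22, 24, 31, 38, 42, 46]
Find 46 in the sorted list.
46 is at position 7 (1-indexed).
Final answer: 7


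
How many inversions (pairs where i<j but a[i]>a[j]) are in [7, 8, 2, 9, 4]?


For each element, count the later elements that are smaller than it:
  7 (index 0): smaller elements after it = [2, 4] -> 2
  8 (index 1): smaller elements after it = [2, 4] -> 2
  2 (index 2): smaller elements after it = [] -> 0
  9 (index 3): smaller elements after it = [4] -> 1
Total inversions = 2 + 2 + 0 + 1 = 5
Final answer: 5


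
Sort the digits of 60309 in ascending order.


The number 60309 has digits: 6, 0, 3, 0, 9
Sorted: 0, 0, 3, 6, 9
Joining the sorted digits gives the result.
Final answer: 00369


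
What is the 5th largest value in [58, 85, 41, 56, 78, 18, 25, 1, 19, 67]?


Sort descending: [85, 78, 67, 58, 56, 41, 25, 19, 18, 1]
The 5th element (1-indexed) is at index 4.
Value = 56
Final answer: 56


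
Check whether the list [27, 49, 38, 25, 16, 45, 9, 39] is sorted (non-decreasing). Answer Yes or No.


Check consecutive pairs:
  27 <= 49? True
  49 <= 38? False
  38 <= 25? False
  25 <= 16? False
  16 <= 45? True
  45 <= 9? False
  9 <= 39? True
4 consecutive pair(s) are out of order, so the list is not sorted.
Final answer: No


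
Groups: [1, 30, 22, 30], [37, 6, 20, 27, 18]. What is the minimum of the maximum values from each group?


Find max of each group:
  Group 1: [1, 30, 22, 30] -> max = 30
  Group 2: [37, 6, 20, 27, 18] -> max = 37
Maxes: [30, 37]
Minimum of maxes = 30
Final answer: 30


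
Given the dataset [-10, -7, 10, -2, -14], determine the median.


First, sort the list: [-14, -10, -7, -2, 10]
The list has 5 elements (odd count).
The middle index is 2 (0-based), and the element there is -7.
Final answer: -7


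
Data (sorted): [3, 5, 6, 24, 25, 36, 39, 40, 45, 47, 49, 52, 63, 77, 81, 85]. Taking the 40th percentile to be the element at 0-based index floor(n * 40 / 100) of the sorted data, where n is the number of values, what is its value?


The dataset has n = 16 elements.
Index = floor(16 * 40 / 100) = floor(640 / 100) = floor(6.4) = 6
Counting from index 0 in the sorted data, the element at index 6 is 39.
Final answer: 39


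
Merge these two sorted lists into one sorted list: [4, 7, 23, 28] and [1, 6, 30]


List A: [4, 7, 23, 28]
List B: [1, 6, 30]
Repeatedly compare the front elements and take the smaller:
  4 vs 1 -> take 1
  4 vs 6 -> take 4
  7 vs 6 -> take 6
  7 vs 30 -> take 7
  23 vs 30 -> take 23
  28 vs 30 -> take 28
  A is exhausted; append the rest of B: [30]
Final answer: [1, 4, 6, 7, 23, 28, 30]


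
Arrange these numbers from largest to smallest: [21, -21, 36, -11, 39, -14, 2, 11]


Original list: [21, -21, 36, -11, 39, -14, 2, 11]
Repeatedly take the largest remaining element:
  Remaining [21, -21, 36, -11, 39, -14, 2, 11] -> largest is 39
  Remaining [21, -21, 36, -11, -14, 2, 11] -> largest is 36
  Remaining [21, -21, -11, -14, 2, 11] -> largest is 21
  Remaining [-21, -11, -14, 2, 11] -> largest is 11
  Remaining [-21, -11, -14, 2] -> largest is 2
  Remaining [-21, -11, -14] -> largest is -11
  Remaining [-21, -14] -> largest is -14
  Remaining [-21] -> largest is -21
Collecting the picks in order gives the descending list.
Final answer: [39, 36, 21, 11, 2, -11, -14, -21]


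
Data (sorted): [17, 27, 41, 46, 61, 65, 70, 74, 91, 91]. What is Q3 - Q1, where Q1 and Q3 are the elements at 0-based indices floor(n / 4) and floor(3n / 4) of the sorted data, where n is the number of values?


The data has n = 10 elements.
Q1 index = floor(10 / 4) = floor(2.5) = 2; Q3 index = floor(3 * 10 / 4) = floor(7.5) = 7
Q1 = element at index 2 = 41
Q3 = element at index 7 = 74
IQR = 74 - 41 = 33
Final answer: 33


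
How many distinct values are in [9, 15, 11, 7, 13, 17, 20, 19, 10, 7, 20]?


List all unique values:
Distinct values: [7, 9, 10, 11, 13, 15, 17, 19, 20]
Count = 9
Final answer: 9


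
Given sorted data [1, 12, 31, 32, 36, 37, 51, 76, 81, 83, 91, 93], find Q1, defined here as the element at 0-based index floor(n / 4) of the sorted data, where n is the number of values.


The list has n = 12 elements.
Q1 index = floor(12 / 4) = floor(3) = 3
Counting from index 0 in the sorted data, the element at index 3 is 32.
Final answer: 32


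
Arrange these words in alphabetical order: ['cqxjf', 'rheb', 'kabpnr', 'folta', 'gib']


Compare strings character by character (the first differing letter decides):
  'cqxjf' < 'folta' since 'c' < 'f' at position 1
  'folta' < 'gib' since 'f' < 'g' at position 1
  'gib' < 'kabpnr' since 'g' < 'k' at position 1
  'kabpnr' < 'rheb' since 'k' < 'r' at position 1
Chaining these comparisons gives the alphabetical order.
Final answer: ['cqxjf', 'folta', 'gib', 'kabpnr', 'rheb']


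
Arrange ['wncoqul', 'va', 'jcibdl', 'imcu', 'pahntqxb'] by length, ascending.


Compute lengths:
  'wncoqul' has length 7
  'va' has length 2
  'jcibdl' has length 6
  'imcu' has length 4
  'pahntqxb' has length 8
Lengths in increasing order: 2 < 4 < 6 < 7 < 8
Listing the words in that order gives the answer.
Final answer: ['va', 'imcu', 'jcibdl', 'wncoqul', 'pahntqxb']


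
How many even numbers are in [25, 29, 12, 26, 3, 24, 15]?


Check each element:
  25 is odd
  29 is odd
  12 is even
  26 is even
  3 is odd
  24 is even
  15 is odd
Evens: [12, 26, 24]
Count of evens = 3
Final answer: 3


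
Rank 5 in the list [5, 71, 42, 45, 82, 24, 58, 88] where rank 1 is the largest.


Sort descending: [88, 82, 71, 58, 45, 42, 24, 5]
Find 5 in the sorted list.
5 is at position 8.
Final answer: 8


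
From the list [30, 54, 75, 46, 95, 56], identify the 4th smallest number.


Sort ascending: [30, 46, 54, 56, 75, 95]
The 4th element (1-indexed) is at index 3.
Value = 56
Final answer: 56


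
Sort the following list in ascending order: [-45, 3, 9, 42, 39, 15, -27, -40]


Original list: [-45, 3, 9, 42, 39, 15, -27, -40]
Repeatedly take the smallest remaining element:
  Remaining [-45, 3, 9, 42, 39, 15, -27, -40] -> smallest is -45
  Remaining [3, 9, 42, 39, 15, -27, -40] -> smallest is -40
  Remaining [3, 9, 42, 39, 15, -27] -> smallest is -27
  Remaining [3, 9, 42, 39, 15] -> smallest is 3
  Remaining [9, 42, 39, 15] -> smallest is 9
  Remaining [42, 39, 15] -> smallest is 15
  Remaining [42, 39] -> smallest is 39
  Remaining [42] -> smallest is 42
Collecting the picks in order gives the sorted list.
Final answer: [-45, -40, -27, 3, 9, 15, 39, 42]


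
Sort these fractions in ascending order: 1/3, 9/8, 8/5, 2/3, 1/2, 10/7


Convert to decimal for comparison:
  1/3 = 0.3333
  9/8 = 1.125
  8/5 = 1.6
  2/3 = 0.6667
  1/2 = 0.5
  10/7 = 1.4286
Decimals in increasing order: 0.3333 < 0.5 < 0.6667 < 1.125 < 1.4286 < 1.6
Writing each back as its fraction gives the sorted order.
Final answer: 1/3, 1/2, 2/3, 9/8, 10/7, 8/5


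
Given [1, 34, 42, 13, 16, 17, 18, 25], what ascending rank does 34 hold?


Sort ascending: [1, 13, 16, 17, 18, 25, 34, 42]
Find 34 in the sorted list.
34 is at position 7 (1-indexed).
Final answer: 7


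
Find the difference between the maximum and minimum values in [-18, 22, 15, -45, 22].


Maximum value: 22
Minimum value: -45
Range = 22 - (-45) = 67
Final answer: 67


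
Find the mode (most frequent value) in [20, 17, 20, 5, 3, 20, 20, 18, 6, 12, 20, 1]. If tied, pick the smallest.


Count the frequency of each value:
  1 appears 1 time(s)
  3 appears 1 time(s)
  5 appears 1 time(s)
  6 appears 1 time(s)
  12 appears 1 time(s)
  17 appears 1 time(s)
  18 appears 1 time(s)
  20 appears 5 time(s)
Maximum frequency is 5.
Only 20 reaches that frequency, so it is the mode.
Final answer: 20


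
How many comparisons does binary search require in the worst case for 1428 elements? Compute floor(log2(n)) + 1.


Binary search halves the search space each step.
Maximum comparisons = floor(log2(1428)) + 1
log2(1428) = 10.4798
floor(log2(1428)) = 10, so 10 + 1 = 11
Final answer: 11


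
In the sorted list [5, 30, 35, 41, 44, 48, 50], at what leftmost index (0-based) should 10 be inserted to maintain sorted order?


List is sorted: [5, 30, 35, 41, 44, 48, 50]
We need the leftmost position where 10 can be inserted, i.e. the first index whose element is >= 10 (or the end of the list if none is).
Binary search with low=0, high=7 (0-based indices):
  low=0, high=7, mid=3: a[3]=41 >= 10, so high = 3
  low=0, high=3, mid=1: a[1]=30 >= 10, so high = 1
  low=0, high=1, mid=0: a[0]=5 < 10, so low = 1
Now low = high = 1, so the insertion index is 1.
Final answer: 1


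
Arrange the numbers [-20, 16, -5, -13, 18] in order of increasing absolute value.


Compute absolute values:
  |-20| = 20
  |16| = 16
  |-5| = 5
  |-13| = 13
  |18| = 18
Absolute values in increasing order: 5 < 13 < 16 < 18 < 20
Listing the original numbers in that order gives the answer.
Final answer: [-5, -13, 16, 18, -20]


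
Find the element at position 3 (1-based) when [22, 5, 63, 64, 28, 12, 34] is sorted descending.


Sort descending: [64, 63, 34, 28, 22, 12, 5]
The 3rd element (1-indexed) is at index 2.
Value = 34
Final answer: 34


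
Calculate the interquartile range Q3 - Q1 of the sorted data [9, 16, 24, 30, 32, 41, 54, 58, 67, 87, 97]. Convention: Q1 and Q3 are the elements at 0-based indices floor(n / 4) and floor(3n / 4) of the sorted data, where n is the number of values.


The data has n = 11 elements.
Q1 index = floor(11 / 4) = floor(2.75) = 2; Q3 index = floor(3 * 11 / 4) = floor(8.25) = 8
Q1 = element at index 2 = 24
Q3 = element at index 8 = 67
IQR = 67 - 24 = 43
Final answer: 43


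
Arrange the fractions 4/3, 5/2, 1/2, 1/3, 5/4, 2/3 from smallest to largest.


Convert to decimal for comparison:
  4/3 = 1.3333
  5/2 = 2.5
  1/2 = 0.5
  1/3 = 0.3333
  5/4 = 1.25
  2/3 = 0.6667
Decimals in increasing order: 0.3333 < 0.5 < 0.6667 < 1.25 < 1.3333 < 2.5
Writing each back as its fraction gives the sorted order.
Final answer: 1/3, 1/2, 2/3, 5/4, 4/3, 5/2


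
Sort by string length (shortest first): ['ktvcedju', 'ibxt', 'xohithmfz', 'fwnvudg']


Compute lengths:
  'ktvcedju' has length 8
  'ibxt' has length 4
  'xohithmfz' has length 9
  'fwnvudg' has length 7
Lengths in increasing order: 4 < 7 < 8 < 9
Listing the words in that order gives the answer.
Final answer: ['ibxt', 'fwnvudg', 'ktvcedju', 'xohithmfz']


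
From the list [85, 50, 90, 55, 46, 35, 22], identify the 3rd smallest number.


Sort ascending: [22, 35, 46, 50, 55, 85, 90]
The 3rd element (1-indexed) is at index 2.
Value = 46
Final answer: 46


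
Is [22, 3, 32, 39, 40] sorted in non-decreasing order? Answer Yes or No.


Check consecutive pairs:
  22 <= 3? False
  3 <= 32? True
  32 <= 39? True
  39 <= 40? True
1 consecutive pair(s) are out of order, so the list is not sorted.
Final answer: No


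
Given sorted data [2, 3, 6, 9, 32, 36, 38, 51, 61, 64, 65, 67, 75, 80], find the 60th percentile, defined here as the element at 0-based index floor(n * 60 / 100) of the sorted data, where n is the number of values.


The dataset has n = 14 elements.
Index = floor(14 * 60 / 100) = floor(840 / 100) = floor(8.4) = 8
Counting from index 0 in the sorted data, the element at index 8 is 61.
Final answer: 61


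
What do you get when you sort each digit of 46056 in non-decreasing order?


The number 46056 has digits: 4, 6, 0, 5, 6
Sorted: 0, 4, 5, 6, 6
Joining the sorted digits gives the result.
Final answer: 04566


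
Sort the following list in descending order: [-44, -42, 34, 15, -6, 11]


Original list: [-44, -42, 34, 15, -6, 11]
Repeatedly take the largest remaining element:
  Remaining [-44, -42, 34, 15, -6, 11] -> largest is 34
  Remaining [-44, -42, 15, -6, 11] -> largest is 15
  Remaining [-44, -42, -6, 11] -> largest is 11
  Remaining [-44, -42, -6] -> largest is -6
  Remaining [-44, -42] -> largest is -42
  Remaining [-44] -> largest is -44
Collecting the picks in order gives the descending list.
Final answer: [34, 15, 11, -6, -42, -44]


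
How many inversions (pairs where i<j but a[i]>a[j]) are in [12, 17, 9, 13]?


For each element, count the later elements that are smaller than it:
  12 (index 0): smaller elements after it = [9] -> 1
  17 (index 1): smaller elements after it = [9, 13] -> 2
  9 (index 2): smaller elements after it = [] -> 0
Total inversions = 1 + 2 + 0 = 3
Final answer: 3


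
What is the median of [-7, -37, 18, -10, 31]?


First, sort the list: [-37, -10, -7, 18, 31]
The list has 5 elements (odd count).
The middle index is 2 (0-based), and the element there is -7.
Final answer: -7


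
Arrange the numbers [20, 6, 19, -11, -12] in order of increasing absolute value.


Compute absolute values:
  |20| = 20
  |6| = 6
  |19| = 19
  |-11| = 11
  |-12| = 12
Absolute values in increasing order: 6 < 11 < 12 < 19 < 20
Listing the original numbers in that order gives the answer.
Final answer: [6, -11, -12, 19, 20]


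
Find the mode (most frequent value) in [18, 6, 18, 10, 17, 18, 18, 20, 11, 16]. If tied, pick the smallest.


Count the frequency of each value:
  6 appears 1 time(s)
  10 appears 1 time(s)
  11 appears 1 time(s)
  16 appears 1 time(s)
  17 appears 1 time(s)
  18 appears 4 time(s)
  20 appears 1 time(s)
Maximum frequency is 4.
Only 18 reaches that frequency, so it is the mode.
Final answer: 18


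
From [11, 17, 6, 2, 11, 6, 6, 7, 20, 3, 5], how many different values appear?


List all unique values:
Distinct values: [2, 3, 5, 6, 7, 11, 17, 20]
Count = 8
Final answer: 8


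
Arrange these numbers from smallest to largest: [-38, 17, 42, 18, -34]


Original list: [-38, 17, 42, 18, -34]
Repeatedly take the smallest remaining element:
  Remaining [-38, 17, 42, 18, -34] -> smallest is -38
  Remaining [17, 42, 18, -34] -> smallest is -34
  Remaining [17, 42, 18] -> smallest is 17
  Remaining [42, 18] -> smallest is 18
  Remaining [42] -> smallest is 42
Collecting the picks in order gives the sorted list.
Final answer: [-38, -34, 17, 18, 42]


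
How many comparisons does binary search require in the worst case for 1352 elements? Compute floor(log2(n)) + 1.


Binary search halves the search space each step.
Maximum comparisons = floor(log2(1352)) + 1
log2(1352) = 10.4009
floor(log2(1352)) = 10, so 10 + 1 = 11
Final answer: 11


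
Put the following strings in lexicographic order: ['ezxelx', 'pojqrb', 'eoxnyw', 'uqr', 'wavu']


Compare strings character by character (the first differing letter decides):
  'eoxnyw' < 'ezxelx' since 'o' < 'z' at position 2
  'ezxelx' < 'pojqrb' since 'e' < 'p' at position 1
  'pojqrb' < 'uqr' since 'p' < 'u' at position 1
  'uqr' < 'wavu' since 'u' < 'w' at position 1
Chaining these comparisons gives the alphabetical order.
Final answer: ['eoxnyw', 'ezxelx', 'pojqrb', 'uqr', 'wavu']
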